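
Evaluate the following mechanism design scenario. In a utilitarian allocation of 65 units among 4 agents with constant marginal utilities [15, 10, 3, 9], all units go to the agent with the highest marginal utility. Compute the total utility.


Step 1: The marginal utilities are [15, 10, 3, 9]
Step 2: The highest marginal utility is 15
Step 3: All 65 units go to that agent
Step 4: Total utility = 15 * 65 = 975

975


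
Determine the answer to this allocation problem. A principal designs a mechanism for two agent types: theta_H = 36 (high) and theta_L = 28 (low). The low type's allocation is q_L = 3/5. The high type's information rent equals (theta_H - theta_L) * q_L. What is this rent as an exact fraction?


Step 1: theta_H - theta_L = 36 - 28 = 8
Step 2: Information rent = (theta_H - theta_L) * q_L
Step 3: = 8 * 3/5
Step 4: = 24/5

24/5


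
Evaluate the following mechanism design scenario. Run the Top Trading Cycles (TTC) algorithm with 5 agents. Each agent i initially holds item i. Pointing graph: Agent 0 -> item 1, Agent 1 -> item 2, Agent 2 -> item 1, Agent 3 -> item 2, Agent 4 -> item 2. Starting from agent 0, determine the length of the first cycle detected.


Step 1: Trace the pointer graph from agent 0: 0 -> 1 -> 2 -> 1
Step 2: A cycle is detected when we revisit agent 1
Step 3: The cycle is: 1 -> 2 -> 1
Step 4: Cycle length = 2

2


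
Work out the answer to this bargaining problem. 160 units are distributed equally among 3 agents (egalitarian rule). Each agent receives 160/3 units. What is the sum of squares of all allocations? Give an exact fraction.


Step 1: Each agent's share = 160/3
Step 2: Square of each share = (160/3)^2 = 25600/9
Step 3: Sum of squares = 3 * 25600/9 = 25600/3

25600/3


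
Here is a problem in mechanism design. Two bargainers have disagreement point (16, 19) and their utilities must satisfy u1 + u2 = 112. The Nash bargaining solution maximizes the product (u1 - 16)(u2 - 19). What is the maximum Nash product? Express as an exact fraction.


Step 1: The Nash solution splits surplus symmetrically above the disagreement point
Step 2: u1 = (total + d1 - d2)/2 = (112 + 16 - 19)/2 = 109/2
Step 3: u2 = (total - d1 + d2)/2 = (112 - 16 + 19)/2 = 115/2
Step 4: Nash product = (109/2 - 16) * (115/2 - 19)
Step 5: = 77/2 * 77/2 = 5929/4

5929/4


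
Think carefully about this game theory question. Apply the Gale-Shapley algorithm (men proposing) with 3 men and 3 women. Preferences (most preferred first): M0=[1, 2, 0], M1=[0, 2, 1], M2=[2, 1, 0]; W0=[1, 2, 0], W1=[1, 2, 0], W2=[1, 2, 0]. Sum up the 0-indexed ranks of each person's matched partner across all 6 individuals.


Step 1: Run Gale-Shapley (men propose, women hold best offer):
  M0 proposes to W1; she accepts
  M1 proposes to W0; she accepts
  M2 proposes to W2; she accepts
Step 2: Final matching: W0-M1, W1-M0, W2-M2
Step 3: 0-indexed ranks (man's rank of his match, then woman's): 0 + 0 + 0 + 2 + 0 + 1
Step 4: Total rank sum = 3

3


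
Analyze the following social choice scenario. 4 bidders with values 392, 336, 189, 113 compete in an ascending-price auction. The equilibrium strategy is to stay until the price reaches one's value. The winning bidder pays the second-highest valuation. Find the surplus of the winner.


Step 1: Identify the highest value: 392
Step 2: Identify the second-highest value: 336
Step 3: The final price = second-highest value = 336
Step 4: Surplus = 392 - 336 = 56

56


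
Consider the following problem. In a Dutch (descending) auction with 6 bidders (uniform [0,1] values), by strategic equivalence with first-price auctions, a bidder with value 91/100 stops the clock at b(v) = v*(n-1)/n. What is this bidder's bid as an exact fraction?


Step 1: Dutch auctions are strategically equivalent to first-price auctions
Step 2: The equilibrium bid is b(v) = v*(n-1)/n
Step 3: b = 91/100 * 5/6
Step 4: b = 91/120

91/120


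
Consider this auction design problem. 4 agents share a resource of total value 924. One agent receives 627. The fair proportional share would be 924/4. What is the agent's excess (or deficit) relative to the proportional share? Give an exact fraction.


Step 1: Proportional share = 924/4 = 231
Step 2: Agent's actual allocation = 627
Step 3: Excess = 627 - 231 = 396

396


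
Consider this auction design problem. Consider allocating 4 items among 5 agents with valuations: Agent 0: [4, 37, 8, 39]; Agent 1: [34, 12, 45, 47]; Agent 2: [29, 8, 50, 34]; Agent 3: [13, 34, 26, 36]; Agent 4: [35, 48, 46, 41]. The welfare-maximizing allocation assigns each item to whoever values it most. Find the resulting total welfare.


Step 1: For each item, find the maximum value among all agents.
Step 2: Item 0 -> Agent 4 (value 35)
Step 3: Item 1 -> Agent 4 (value 48)
Step 4: Item 2 -> Agent 2 (value 50)
Step 5: Item 3 -> Agent 1 (value 47)
Step 6: Total welfare = 35 + 48 + 50 + 47 = 180

180


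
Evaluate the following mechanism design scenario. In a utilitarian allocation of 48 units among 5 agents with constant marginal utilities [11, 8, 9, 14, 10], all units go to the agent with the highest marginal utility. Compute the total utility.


Step 1: The marginal utilities are [11, 8, 9, 14, 10]
Step 2: The highest marginal utility is 14
Step 3: All 48 units go to that agent
Step 4: Total utility = 14 * 48 = 672

672


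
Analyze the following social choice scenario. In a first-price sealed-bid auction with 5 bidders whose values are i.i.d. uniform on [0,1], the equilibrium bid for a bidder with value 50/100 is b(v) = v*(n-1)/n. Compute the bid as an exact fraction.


Step 1: The symmetric BNE bidding function is b(v) = v * (n-1) / n
Step 2: Substitute v = 1/2 and n = 5
Step 3: b = 1/2 * 4/5
Step 4: b = 2/5

2/5


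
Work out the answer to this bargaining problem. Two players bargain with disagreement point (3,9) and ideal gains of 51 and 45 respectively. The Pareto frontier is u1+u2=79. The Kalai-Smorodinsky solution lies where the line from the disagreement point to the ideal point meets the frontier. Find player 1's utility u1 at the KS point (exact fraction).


Step 1: At the KS point, (u1-d1)/r1 = (u2-d2)/r2 = t and u1+u2 = 79
Step 2: u1 = d1 + r1*t and u2 = d2 + r2*t, so (d1 + r1*t) + (d2 + r2*t) = 79
Step 3: t = (79 - 3 - 9)/(51 + 45) = 67/96
Step 4: u1 = d1 + r1*t = 3 + 51 * 67/96 = 1235/32
Step 5: (Check: u2 = d2 + r2*t = 1293/32; u1+u2 = 1235/32 + 1293/32 = 79, on the frontier.)

1235/32


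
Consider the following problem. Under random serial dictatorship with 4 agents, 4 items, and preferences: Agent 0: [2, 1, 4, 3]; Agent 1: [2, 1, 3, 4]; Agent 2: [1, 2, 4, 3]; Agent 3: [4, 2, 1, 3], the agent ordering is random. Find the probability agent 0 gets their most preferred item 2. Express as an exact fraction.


Step 1: Agent 0 wants item 2
Step 2: There are 24 possible orderings of agents
Step 3: In 12 orderings, agent 0 gets item 2
Step 4: Probability = 12/24 = 1/2

1/2


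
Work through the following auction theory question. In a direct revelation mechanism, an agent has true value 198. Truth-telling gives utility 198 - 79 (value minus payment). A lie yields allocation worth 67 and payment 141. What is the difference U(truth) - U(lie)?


Step 1: U(truth) = value - payment = 198 - 79 = 119
Step 2: U(lie) = allocation - payment = 67 - 141 = -74
Step 3: IC gap = 119 - (-74) = 193

193


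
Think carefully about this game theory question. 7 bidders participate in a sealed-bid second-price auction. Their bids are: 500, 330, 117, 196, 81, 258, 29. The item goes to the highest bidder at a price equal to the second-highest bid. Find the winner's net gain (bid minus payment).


Step 1: Sort bids in descending order: 500, 330, 258, 196, 117, 81, 29
Step 2: The winning bid is the highest: 500
Step 3: The payment equals the second-highest bid: 330
Step 4: Surplus = winner's bid - payment = 500 - 330 = 170

170


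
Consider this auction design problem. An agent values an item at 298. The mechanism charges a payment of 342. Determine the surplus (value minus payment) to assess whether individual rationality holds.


Step 1: Surplus = value - payment = 298 - 342 = -44
Step 2: IR is violated (surplus < 0)

-44


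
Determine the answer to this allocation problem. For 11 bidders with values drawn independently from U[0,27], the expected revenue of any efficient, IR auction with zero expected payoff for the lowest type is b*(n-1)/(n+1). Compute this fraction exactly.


Step 1: By Revenue Equivalence, expected revenue = b*(n-1)/(n+1)
Step 2: Substituting n = 11, b = 27
Step 3: Revenue = 27*(11-1)/(11+1) = 27*10/12
Step 4: Revenue = 270/12 = 45/2

45/2


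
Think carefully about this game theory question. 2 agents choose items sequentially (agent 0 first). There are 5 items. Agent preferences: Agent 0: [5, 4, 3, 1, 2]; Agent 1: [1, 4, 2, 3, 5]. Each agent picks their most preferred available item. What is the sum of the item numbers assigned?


Step 1: Agent 0 picks item 5
Step 2: Agent 1 picks item 1
Step 3: Sum = 5 + 1 = 6

6


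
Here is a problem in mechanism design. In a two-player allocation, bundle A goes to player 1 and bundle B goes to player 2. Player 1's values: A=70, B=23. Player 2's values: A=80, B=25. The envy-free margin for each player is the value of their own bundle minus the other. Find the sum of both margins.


Step 1: Player 1's margin = v1(A) - v1(B) = 70 - 23 = 47
Step 2: Player 2's margin = v2(B) - v2(A) = 25 - 80 = -55
Step 3: Total margin = 47 + -55 = -8

-8


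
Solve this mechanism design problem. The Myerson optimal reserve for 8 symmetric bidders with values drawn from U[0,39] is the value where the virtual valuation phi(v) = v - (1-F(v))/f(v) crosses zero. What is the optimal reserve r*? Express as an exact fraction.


Step 1: For U[0,39], F(v) = v/39 and f(v) = 1/39
Step 2: phi(v) = v - (1 - v/39)/(1/39) = v - (39 - v) = 2v - 39
Step 3: Set phi(r*) = 0: 2r* - 39 = 0
Step 4: r* = 39/2 (the number of bidders n = 8 does not enter)

39/2


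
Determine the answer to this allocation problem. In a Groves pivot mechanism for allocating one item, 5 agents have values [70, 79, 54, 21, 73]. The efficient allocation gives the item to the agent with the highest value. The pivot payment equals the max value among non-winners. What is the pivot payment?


Step 1: The efficient winner is agent 1 with value 79
Step 2: Other agents' values: [70, 54, 21, 73]
Step 3: Pivot payment = max(others) = 73
Step 4: The winner pays 73

73


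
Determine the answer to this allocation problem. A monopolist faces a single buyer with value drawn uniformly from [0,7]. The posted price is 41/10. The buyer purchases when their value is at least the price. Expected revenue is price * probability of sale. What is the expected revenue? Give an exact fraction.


Step 1: Posted price r = 41/10, value support [0,7]
Step 2: P(v >= r) = (7 - 41/10)/7 = 29/70
Step 3: Expected revenue = r * P(v >= r) = 41/10 * 29/70
Step 4: Revenue = 1189/700

1189/700


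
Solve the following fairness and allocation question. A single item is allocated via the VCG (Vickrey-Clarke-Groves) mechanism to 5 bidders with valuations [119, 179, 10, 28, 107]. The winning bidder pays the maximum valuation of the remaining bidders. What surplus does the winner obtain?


Step 1: The winner is the agent with the highest value: agent 1 with value 179
Step 2: Values of other agents: [119, 10, 28, 107]
Step 3: VCG payment = max of others' values = 119
Step 4: Surplus = 179 - 119 = 60

60


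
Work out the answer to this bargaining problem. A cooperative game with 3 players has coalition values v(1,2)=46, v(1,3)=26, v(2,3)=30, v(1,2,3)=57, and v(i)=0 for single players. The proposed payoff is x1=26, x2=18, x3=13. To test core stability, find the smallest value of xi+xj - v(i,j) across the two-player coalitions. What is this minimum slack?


Step 1: Slack for coalition (1,2): x1+x2 - v12 = 44 - 46 = -2
Step 2: Slack for coalition (1,3): x1+x3 - v13 = 39 - 26 = 13
Step 3: Slack for coalition (2,3): x2+x3 - v23 = 31 - 30 = 1
Step 4: Minimum slack = min(-2, 13, 1) = -2, attained by (1,2); coalition (1,2) can block (slack < 0), so the allocation is not in the core

-2


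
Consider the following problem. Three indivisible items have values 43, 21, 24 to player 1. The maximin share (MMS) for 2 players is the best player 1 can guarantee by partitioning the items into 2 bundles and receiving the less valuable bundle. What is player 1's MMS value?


Step 1: Item values = 43, 21, 24
Step 2: Enumerate all 2-bundle partitions and take the smaller bundle:
  Partition 1: {43} vs {21,24} -> bundles 43, 45; min = 43
  Partition 2: {21} vs {43,24} -> bundles 21, 67; min = 21
  Partition 3: {24} vs {43,21} -> bundles 24, 64; min = 24
Step 3: MMS = max(43, 21, 24) = 43

43


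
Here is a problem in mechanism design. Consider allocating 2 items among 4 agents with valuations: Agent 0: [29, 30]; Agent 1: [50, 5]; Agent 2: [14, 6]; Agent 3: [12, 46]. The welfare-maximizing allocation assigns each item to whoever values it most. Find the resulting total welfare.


Step 1: For each item, find the maximum value among all agents.
Step 2: Item 0 -> Agent 1 (value 50)
Step 3: Item 1 -> Agent 3 (value 46)
Step 4: Total welfare = 50 + 46 = 96

96


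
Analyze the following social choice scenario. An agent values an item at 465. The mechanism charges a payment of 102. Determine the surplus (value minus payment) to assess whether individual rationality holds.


Step 1: Surplus = value - payment = 465 - 102 = 363
Step 2: IR is satisfied (surplus >= 0)

363


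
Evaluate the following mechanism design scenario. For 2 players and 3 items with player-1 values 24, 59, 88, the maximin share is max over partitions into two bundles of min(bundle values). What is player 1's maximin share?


Step 1: Item values = 24, 59, 88
Step 2: Enumerate all 2-bundle partitions and take the smaller bundle:
  Partition 1: {24} vs {59,88} -> bundles 24, 147; min = 24
  Partition 2: {59} vs {24,88} -> bundles 59, 112; min = 59
  Partition 3: {88} vs {24,59} -> bundles 88, 83; min = 83
Step 3: MMS = max(24, 59, 83) = 83

83


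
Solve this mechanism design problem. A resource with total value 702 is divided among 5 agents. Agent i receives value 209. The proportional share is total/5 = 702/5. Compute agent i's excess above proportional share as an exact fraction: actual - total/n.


Step 1: Proportional share = 702/5
Step 2: Agent's actual allocation = 209
Step 3: Excess = 209 - 702/5 = 343/5

343/5


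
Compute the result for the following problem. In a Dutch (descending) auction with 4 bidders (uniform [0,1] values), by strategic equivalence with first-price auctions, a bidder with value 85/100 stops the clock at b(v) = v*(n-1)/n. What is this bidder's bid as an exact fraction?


Step 1: Dutch auctions are strategically equivalent to first-price auctions
Step 2: The equilibrium bid is b(v) = v*(n-1)/n
Step 3: b = 17/20 * 3/4
Step 4: b = 51/80

51/80


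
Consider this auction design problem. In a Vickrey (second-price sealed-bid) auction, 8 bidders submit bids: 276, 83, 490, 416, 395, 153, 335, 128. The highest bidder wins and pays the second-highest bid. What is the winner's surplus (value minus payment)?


Step 1: Sort bids in descending order: 490, 416, 395, 335, 276, 153, 128, 83
Step 2: The winning bid is the highest: 490
Step 3: The payment equals the second-highest bid: 416
Step 4: Surplus = winner's bid - payment = 490 - 416 = 74

74


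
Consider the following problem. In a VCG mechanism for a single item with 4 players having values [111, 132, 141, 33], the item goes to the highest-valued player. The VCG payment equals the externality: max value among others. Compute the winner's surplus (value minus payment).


Step 1: The winner is the agent with the highest value: agent 2 with value 141
Step 2: Values of other agents: [111, 132, 33]
Step 3: VCG payment = max of others' values = 132
Step 4: Surplus = 141 - 132 = 9

9


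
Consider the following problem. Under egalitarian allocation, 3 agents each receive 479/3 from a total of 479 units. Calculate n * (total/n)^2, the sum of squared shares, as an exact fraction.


Step 1: Each agent's share = 479/3
Step 2: Square of each share = (479/3)^2 = 229441/9
Step 3: Sum of squares = 3 * 229441/9 = 229441/3

229441/3


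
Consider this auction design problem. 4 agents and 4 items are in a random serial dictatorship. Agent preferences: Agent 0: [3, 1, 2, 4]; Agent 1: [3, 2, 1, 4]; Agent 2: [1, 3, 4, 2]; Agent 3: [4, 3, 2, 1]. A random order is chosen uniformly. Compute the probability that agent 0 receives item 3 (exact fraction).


Step 1: Agent 0 wants item 3
Step 2: There are 24 possible orderings of agents
Step 3: In 12 orderings, agent 0 gets item 3
Step 4: Probability = 12/24 = 1/2

1/2


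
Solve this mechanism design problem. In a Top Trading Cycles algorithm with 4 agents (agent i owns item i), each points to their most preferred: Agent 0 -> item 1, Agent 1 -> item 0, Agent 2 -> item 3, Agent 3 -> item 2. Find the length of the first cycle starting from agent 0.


Step 1: Trace the pointer graph from agent 0: 0 -> 1 -> 0
Step 2: A cycle is detected when we revisit agent 0
Step 3: The cycle is: 0 -> 1 -> 0
Step 4: Cycle length = 2

2


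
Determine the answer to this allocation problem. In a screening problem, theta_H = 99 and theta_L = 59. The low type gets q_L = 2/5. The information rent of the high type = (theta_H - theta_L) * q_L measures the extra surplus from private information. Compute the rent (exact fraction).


Step 1: theta_H - theta_L = 99 - 59 = 40
Step 2: Information rent = (theta_H - theta_L) * q_L
Step 3: = 40 * 2/5
Step 4: = 16

16


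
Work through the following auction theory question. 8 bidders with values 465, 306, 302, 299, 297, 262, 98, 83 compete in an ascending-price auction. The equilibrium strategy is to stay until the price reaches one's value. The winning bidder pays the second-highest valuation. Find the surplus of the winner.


Step 1: Identify the highest value: 465
Step 2: Identify the second-highest value: 306
Step 3: The final price = second-highest value = 306
Step 4: Surplus = 465 - 306 = 159

159


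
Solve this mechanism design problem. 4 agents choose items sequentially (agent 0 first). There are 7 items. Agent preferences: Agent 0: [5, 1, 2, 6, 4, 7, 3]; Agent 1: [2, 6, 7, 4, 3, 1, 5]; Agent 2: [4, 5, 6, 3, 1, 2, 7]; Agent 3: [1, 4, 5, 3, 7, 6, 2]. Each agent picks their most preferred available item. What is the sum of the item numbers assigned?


Step 1: Agent 0 picks item 5
Step 2: Agent 1 picks item 2
Step 3: Agent 2 picks item 4
Step 4: Agent 3 picks item 1
Step 5: Sum = 5 + 2 + 4 + 1 = 12

12


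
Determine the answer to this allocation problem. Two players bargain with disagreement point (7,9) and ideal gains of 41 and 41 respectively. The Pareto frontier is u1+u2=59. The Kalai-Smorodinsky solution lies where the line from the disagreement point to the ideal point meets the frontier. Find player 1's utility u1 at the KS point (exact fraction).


Step 1: At the KS point, (u1-d1)/r1 = (u2-d2)/r2 = t and u1+u2 = 59
Step 2: u1 = d1 + r1*t and u2 = d2 + r2*t, so (d1 + r1*t) + (d2 + r2*t) = 59
Step 3: t = (59 - 7 - 9)/(41 + 41) = 43/82
Step 4: u1 = d1 + r1*t = 7 + 41 * 43/82 = 57/2
Step 5: (Check: u2 = d2 + r2*t = 61/2; u1+u2 = 57/2 + 61/2 = 59, on the frontier.)

57/2


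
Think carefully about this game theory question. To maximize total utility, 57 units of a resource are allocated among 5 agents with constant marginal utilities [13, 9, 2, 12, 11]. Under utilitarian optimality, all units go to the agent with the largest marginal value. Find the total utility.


Step 1: The marginal utilities are [13, 9, 2, 12, 11]
Step 2: The highest marginal utility is 13
Step 3: All 57 units go to that agent
Step 4: Total utility = 13 * 57 = 741

741


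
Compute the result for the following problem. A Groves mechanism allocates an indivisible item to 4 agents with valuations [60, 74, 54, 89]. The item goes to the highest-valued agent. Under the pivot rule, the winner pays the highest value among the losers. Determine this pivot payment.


Step 1: The efficient winner is agent 3 with value 89
Step 2: Other agents' values: [60, 74, 54]
Step 3: Pivot payment = max(others) = 74
Step 4: The winner pays 74

74


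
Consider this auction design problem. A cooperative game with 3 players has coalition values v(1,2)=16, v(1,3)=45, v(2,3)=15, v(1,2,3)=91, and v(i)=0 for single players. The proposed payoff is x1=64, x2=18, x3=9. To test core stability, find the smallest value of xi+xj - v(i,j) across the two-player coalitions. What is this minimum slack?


Step 1: Slack for coalition (1,2): x1+x2 - v12 = 82 - 16 = 66
Step 2: Slack for coalition (1,3): x1+x3 - v13 = 73 - 45 = 28
Step 3: Slack for coalition (2,3): x2+x3 - v23 = 27 - 15 = 12
Step 4: Minimum slack = min(66, 28, 12) = 12, attained by (2,3); no pair can gain by deviating, so the allocation is in the core

12


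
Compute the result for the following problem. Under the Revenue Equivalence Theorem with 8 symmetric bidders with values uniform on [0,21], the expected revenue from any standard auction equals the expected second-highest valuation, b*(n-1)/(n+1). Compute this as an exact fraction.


Step 1: By Revenue Equivalence, expected revenue = b*(n-1)/(n+1)
Step 2: Substituting n = 8, b = 21
Step 3: Revenue = 21*(8-1)/(8+1) = 21*7/9
Step 4: Revenue = 147/9 = 49/3

49/3


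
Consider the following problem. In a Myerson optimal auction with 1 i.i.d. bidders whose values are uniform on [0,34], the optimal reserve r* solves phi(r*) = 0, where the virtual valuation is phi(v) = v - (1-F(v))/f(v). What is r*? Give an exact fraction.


Step 1: For U[0,34], F(v) = v/34 and f(v) = 1/34
Step 2: phi(v) = v - (1 - v/34)/(1/34) = v - (34 - v) = 2v - 34
Step 3: Set phi(r*) = 0: 2r* - 34 = 0
Step 4: r* = 34/2 = 17 (the number of bidders n = 1 does not enter)

17


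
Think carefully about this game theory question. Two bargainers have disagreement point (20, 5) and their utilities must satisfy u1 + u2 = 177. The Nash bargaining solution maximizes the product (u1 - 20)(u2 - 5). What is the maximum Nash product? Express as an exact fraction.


Step 1: The Nash solution splits surplus symmetrically above the disagreement point
Step 2: u1 = (total + d1 - d2)/2 = (177 + 20 - 5)/2 = 96
Step 3: u2 = (total - d1 + d2)/2 = (177 - 20 + 5)/2 = 81
Step 4: Nash product = (96 - 20) * (81 - 5)
Step 5: = 76 * 76 = 5776

5776


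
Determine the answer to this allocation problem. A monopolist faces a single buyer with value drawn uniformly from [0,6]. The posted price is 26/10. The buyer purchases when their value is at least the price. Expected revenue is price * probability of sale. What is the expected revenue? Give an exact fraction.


Step 1: Posted price r = 13/5, value support [0,6]
Step 2: P(v >= r) = (6 - 13/5)/6 = 17/30
Step 3: Expected revenue = r * P(v >= r) = 13/5 * 17/30
Step 4: Revenue = 221/150

221/150


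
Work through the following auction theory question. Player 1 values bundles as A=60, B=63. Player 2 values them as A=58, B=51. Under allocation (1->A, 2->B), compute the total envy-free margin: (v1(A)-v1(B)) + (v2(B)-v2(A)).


Step 1: Player 1's margin = v1(A) - v1(B) = 60 - 63 = -3
Step 2: Player 2's margin = v2(B) - v2(A) = 51 - 58 = -7
Step 3: Total margin = -3 + -7 = -10

-10


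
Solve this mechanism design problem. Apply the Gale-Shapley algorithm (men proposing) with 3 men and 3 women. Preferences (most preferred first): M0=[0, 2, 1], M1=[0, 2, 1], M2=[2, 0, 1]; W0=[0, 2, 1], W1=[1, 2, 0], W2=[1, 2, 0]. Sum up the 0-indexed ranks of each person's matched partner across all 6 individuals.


Step 1: Run Gale-Shapley (men propose, women hold best offer):
  M0 proposes to W0; she accepts
  M1 proposes to W0; rejected
  M1 proposes to W2; she accepts
  M2 proposes to W2; rejected
  M2 proposes to W0; rejected
  M2 proposes to W1; she accepts
Step 2: Final matching: W0-M0, W1-M2, W2-M1
Step 3: 0-indexed ranks (man's rank of his match, then woman's): 0 + 0 + 2 + 1 + 1 + 0
Step 4: Total rank sum = 4

4


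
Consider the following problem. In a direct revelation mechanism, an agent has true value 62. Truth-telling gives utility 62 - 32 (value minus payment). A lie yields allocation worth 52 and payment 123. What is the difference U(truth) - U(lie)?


Step 1: U(truth) = value - payment = 62 - 32 = 30
Step 2: U(lie) = allocation - payment = 52 - 123 = -71
Step 3: IC gap = 30 - (-71) = 101

101


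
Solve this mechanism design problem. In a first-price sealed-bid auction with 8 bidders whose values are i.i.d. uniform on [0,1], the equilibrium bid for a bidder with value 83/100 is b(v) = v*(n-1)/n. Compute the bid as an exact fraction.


Step 1: The symmetric BNE bidding function is b(v) = v * (n-1) / n
Step 2: Substitute v = 83/100 and n = 8
Step 3: b = 83/100 * 7/8
Step 4: b = 581/800

581/800


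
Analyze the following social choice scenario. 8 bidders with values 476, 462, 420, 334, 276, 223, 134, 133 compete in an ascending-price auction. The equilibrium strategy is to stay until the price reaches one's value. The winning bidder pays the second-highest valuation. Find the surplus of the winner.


Step 1: Identify the highest value: 476
Step 2: Identify the second-highest value: 462
Step 3: The final price = second-highest value = 462
Step 4: Surplus = 476 - 462 = 14

14


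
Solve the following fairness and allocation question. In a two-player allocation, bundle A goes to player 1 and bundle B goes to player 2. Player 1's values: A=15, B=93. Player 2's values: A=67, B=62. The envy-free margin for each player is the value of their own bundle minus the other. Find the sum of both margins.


Step 1: Player 1's margin = v1(A) - v1(B) = 15 - 93 = -78
Step 2: Player 2's margin = v2(B) - v2(A) = 62 - 67 = -5
Step 3: Total margin = -78 + -5 = -83

-83


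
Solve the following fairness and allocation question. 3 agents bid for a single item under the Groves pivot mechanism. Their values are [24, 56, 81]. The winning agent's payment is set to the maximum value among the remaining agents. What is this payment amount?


Step 1: The efficient winner is agent 2 with value 81
Step 2: Other agents' values: [24, 56]
Step 3: Pivot payment = max(others) = 56
Step 4: The winner pays 56

56


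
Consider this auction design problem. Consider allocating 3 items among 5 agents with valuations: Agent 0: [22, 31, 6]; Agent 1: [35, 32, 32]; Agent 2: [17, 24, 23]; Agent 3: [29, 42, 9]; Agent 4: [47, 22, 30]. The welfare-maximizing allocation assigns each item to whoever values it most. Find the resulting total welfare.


Step 1: For each item, find the maximum value among all agents.
Step 2: Item 0 -> Agent 4 (value 47)
Step 3: Item 1 -> Agent 3 (value 42)
Step 4: Item 2 -> Agent 1 (value 32)
Step 5: Total welfare = 47 + 42 + 32 = 121

121


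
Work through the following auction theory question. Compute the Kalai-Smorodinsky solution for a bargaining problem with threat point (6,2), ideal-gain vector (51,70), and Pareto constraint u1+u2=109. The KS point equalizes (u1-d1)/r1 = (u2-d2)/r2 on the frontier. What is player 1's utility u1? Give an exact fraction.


Step 1: At the KS point, (u1-d1)/r1 = (u2-d2)/r2 = t and u1+u2 = 109
Step 2: u1 = d1 + r1*t and u2 = d2 + r2*t, so (d1 + r1*t) + (d2 + r2*t) = 109
Step 3: t = (109 - 6 - 2)/(51 + 70) = 101/121
Step 4: u1 = d1 + r1*t = 6 + 51 * 101/121 = 5877/121
Step 5: (Check: u2 = d2 + r2*t = 7312/121; u1+u2 = 5877/121 + 7312/121 = 109, on the frontier.)

5877/121


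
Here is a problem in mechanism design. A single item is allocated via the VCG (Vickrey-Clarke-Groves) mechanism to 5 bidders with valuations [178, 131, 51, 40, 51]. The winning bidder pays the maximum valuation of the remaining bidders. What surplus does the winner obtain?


Step 1: The winner is the agent with the highest value: agent 0 with value 178
Step 2: Values of other agents: [131, 51, 40, 51]
Step 3: VCG payment = max of others' values = 131
Step 4: Surplus = 178 - 131 = 47

47


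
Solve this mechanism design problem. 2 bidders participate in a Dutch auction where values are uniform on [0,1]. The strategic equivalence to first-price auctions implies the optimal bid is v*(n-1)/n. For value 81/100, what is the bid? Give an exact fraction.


Step 1: Dutch auctions are strategically equivalent to first-price auctions
Step 2: The equilibrium bid is b(v) = v*(n-1)/n
Step 3: b = 81/100 * 1/2
Step 4: b = 81/200

81/200


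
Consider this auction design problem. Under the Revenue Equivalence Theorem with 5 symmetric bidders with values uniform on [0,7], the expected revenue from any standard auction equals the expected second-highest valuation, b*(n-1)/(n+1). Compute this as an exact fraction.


Step 1: By Revenue Equivalence, expected revenue = b*(n-1)/(n+1)
Step 2: Substituting n = 5, b = 7
Step 3: Revenue = 7*(5-1)/(5+1) = 7*4/6
Step 4: Revenue = 28/6 = 14/3

14/3


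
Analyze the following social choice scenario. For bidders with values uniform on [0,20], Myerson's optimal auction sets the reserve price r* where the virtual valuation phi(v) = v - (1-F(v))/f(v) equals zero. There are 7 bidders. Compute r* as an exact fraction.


Step 1: For U[0,20], F(v) = v/20 and f(v) = 1/20
Step 2: phi(v) = v - (1 - v/20)/(1/20) = v - (20 - v) = 2v - 20
Step 3: Set phi(r*) = 0: 2r* - 20 = 0
Step 4: r* = 20/2 = 10 (the number of bidders n = 7 does not enter)

10


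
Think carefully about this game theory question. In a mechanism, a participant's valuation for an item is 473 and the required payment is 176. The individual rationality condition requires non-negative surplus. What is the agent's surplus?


Step 1: Surplus = value - payment = 473 - 176 = 297
Step 2: IR is satisfied (surplus >= 0)

297


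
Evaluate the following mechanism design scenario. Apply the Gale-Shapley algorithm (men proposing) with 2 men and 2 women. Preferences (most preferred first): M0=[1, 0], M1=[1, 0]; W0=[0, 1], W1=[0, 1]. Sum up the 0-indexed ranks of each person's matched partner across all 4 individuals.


Step 1: Run Gale-Shapley (men propose, women hold best offer):
  M0 proposes to W1; she accepts
  M1 proposes to W1; rejected
  M1 proposes to W0; she accepts
Step 2: Final matching: W0-M1, W1-M0
Step 3: 0-indexed ranks (man's rank of his match, then woman's): 1 + 1 + 0 + 0
Step 4: Total rank sum = 2

2


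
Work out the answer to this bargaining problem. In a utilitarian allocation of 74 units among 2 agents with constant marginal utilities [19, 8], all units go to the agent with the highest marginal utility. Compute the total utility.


Step 1: The marginal utilities are [19, 8]
Step 2: The highest marginal utility is 19
Step 3: All 74 units go to that agent
Step 4: Total utility = 19 * 74 = 1406

1406


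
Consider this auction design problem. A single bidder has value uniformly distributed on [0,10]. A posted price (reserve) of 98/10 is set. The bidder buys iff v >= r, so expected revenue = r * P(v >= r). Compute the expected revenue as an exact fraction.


Step 1: Posted price r = 49/5, value support [0,10]
Step 2: P(v >= r) = (10 - 49/5)/10 = 1/50
Step 3: Expected revenue = r * P(v >= r) = 49/5 * 1/50
Step 4: Revenue = 49/250

49/250


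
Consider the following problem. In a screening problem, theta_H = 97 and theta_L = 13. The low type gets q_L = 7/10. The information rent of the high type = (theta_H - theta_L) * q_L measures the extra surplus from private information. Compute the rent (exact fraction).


Step 1: theta_H - theta_L = 97 - 13 = 84
Step 2: Information rent = (theta_H - theta_L) * q_L
Step 3: = 84 * 7/10
Step 4: = 294/5

294/5


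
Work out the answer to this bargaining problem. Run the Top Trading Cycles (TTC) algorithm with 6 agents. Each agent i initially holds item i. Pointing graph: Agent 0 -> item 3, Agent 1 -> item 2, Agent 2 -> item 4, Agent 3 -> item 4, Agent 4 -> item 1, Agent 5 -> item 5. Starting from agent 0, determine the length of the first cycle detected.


Step 1: Trace the pointer graph from agent 0: 0 -> 3 -> 4 -> 1 -> 2 -> 4
Step 2: A cycle is detected when we revisit agent 4
Step 3: The cycle is: 4 -> 1 -> 2 -> 4
Step 4: Cycle length = 3

3


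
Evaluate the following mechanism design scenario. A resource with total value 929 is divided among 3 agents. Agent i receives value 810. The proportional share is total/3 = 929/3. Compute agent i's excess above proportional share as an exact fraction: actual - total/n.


Step 1: Proportional share = 929/3
Step 2: Agent's actual allocation = 810
Step 3: Excess = 810 - 929/3 = 1501/3

1501/3


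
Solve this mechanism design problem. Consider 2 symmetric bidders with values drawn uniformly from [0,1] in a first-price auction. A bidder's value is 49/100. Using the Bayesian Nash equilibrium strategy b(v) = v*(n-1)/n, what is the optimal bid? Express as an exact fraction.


Step 1: The symmetric BNE bidding function is b(v) = v * (n-1) / n
Step 2: Substitute v = 49/100 and n = 2
Step 3: b = 49/100 * 1/2
Step 4: b = 49/200

49/200


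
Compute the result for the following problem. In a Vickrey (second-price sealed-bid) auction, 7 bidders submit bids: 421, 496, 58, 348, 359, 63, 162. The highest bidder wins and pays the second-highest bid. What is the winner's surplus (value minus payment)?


Step 1: Sort bids in descending order: 496, 421, 359, 348, 162, 63, 58
Step 2: The winning bid is the highest: 496
Step 3: The payment equals the second-highest bid: 421
Step 4: Surplus = winner's bid - payment = 496 - 421 = 75

75


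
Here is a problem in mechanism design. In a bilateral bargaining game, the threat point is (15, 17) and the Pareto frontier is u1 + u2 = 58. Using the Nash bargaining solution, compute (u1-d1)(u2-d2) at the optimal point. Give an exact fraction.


Step 1: The Nash solution splits surplus symmetrically above the disagreement point
Step 2: u1 = (total + d1 - d2)/2 = (58 + 15 - 17)/2 = 28
Step 3: u2 = (total - d1 + d2)/2 = (58 - 15 + 17)/2 = 30
Step 4: Nash product = (28 - 15) * (30 - 17)
Step 5: = 13 * 13 = 169

169


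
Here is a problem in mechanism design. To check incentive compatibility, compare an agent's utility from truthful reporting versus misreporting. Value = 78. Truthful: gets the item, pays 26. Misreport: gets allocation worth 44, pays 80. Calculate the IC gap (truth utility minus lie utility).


Step 1: U(truth) = value - payment = 78 - 26 = 52
Step 2: U(lie) = allocation - payment = 44 - 80 = -36
Step 3: IC gap = 52 - (-36) = 88

88


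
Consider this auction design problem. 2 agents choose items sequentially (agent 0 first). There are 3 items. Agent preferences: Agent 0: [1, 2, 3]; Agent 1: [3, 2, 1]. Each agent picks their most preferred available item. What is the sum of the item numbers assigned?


Step 1: Agent 0 picks item 1
Step 2: Agent 1 picks item 3
Step 3: Sum = 1 + 3 = 4

4


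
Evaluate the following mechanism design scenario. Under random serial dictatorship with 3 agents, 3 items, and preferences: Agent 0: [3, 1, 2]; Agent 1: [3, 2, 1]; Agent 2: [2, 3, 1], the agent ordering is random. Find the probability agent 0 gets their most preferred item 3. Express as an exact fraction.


Step 1: Agent 0 wants item 3
Step 2: There are 6 possible orderings of agents
Step 3: In 3 orderings, agent 0 gets item 3
Step 4: Probability = 3/6 = 1/2

1/2


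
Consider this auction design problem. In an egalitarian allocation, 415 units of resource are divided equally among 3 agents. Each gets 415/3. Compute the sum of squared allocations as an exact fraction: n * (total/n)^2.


Step 1: Each agent's share = 415/3
Step 2: Square of each share = (415/3)^2 = 172225/9
Step 3: Sum of squares = 3 * 172225/9 = 172225/3

172225/3


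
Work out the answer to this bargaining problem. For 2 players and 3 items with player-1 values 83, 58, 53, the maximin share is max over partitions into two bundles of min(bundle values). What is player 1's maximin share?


Step 1: Item values = 83, 58, 53
Step 2: Enumerate all 2-bundle partitions and take the smaller bundle:
  Partition 1: {83} vs {58,53} -> bundles 83, 111; min = 83
  Partition 2: {58} vs {83,53} -> bundles 58, 136; min = 58
  Partition 3: {53} vs {83,58} -> bundles 53, 141; min = 53
Step 3: MMS = max(83, 58, 53) = 83

83


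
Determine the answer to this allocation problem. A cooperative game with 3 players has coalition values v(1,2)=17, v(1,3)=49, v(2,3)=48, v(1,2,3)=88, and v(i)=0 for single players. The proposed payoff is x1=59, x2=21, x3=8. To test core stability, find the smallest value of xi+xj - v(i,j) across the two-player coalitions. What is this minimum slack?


Step 1: Slack for coalition (1,2): x1+x2 - v12 = 80 - 17 = 63
Step 2: Slack for coalition (1,3): x1+x3 - v13 = 67 - 49 = 18
Step 3: Slack for coalition (2,3): x2+x3 - v23 = 29 - 48 = -19
Step 4: Minimum slack = min(63, 18, -19) = -19, attained by (2,3); coalition (2,3) can block (slack < 0), so the allocation is not in the core

-19


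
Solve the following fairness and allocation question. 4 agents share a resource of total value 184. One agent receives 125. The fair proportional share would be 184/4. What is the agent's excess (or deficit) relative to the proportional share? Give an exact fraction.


Step 1: Proportional share = 184/4 = 46
Step 2: Agent's actual allocation = 125
Step 3: Excess = 125 - 46 = 79

79


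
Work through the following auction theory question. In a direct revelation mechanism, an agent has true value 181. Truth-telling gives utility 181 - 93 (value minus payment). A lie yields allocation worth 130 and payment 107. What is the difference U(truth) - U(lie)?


Step 1: U(truth) = value - payment = 181 - 93 = 88
Step 2: U(lie) = allocation - payment = 130 - 107 = 23
Step 3: IC gap = 88 - 23 = 65

65


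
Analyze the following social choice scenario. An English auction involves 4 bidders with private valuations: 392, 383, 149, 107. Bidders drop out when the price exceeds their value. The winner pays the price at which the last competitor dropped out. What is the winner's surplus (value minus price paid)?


Step 1: Identify the highest value: 392
Step 2: Identify the second-highest value: 383
Step 3: The final price = second-highest value = 383
Step 4: Surplus = 392 - 383 = 9

9


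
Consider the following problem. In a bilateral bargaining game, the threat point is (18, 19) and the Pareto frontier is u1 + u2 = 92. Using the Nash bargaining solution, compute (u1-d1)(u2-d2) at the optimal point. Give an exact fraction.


Step 1: The Nash solution splits surplus symmetrically above the disagreement point
Step 2: u1 = (total + d1 - d2)/2 = (92 + 18 - 19)/2 = 91/2
Step 3: u2 = (total - d1 + d2)/2 = (92 - 18 + 19)/2 = 93/2
Step 4: Nash product = (91/2 - 18) * (93/2 - 19)
Step 5: = 55/2 * 55/2 = 3025/4

3025/4


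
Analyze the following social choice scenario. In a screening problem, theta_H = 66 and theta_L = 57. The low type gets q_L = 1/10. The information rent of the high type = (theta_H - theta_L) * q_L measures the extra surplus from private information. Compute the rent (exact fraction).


Step 1: theta_H - theta_L = 66 - 57 = 9
Step 2: Information rent = (theta_H - theta_L) * q_L
Step 3: = 9 * 1/10
Step 4: = 9/10

9/10


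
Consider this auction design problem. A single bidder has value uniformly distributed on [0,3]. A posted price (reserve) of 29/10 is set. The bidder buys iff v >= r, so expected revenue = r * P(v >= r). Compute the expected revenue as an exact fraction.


Step 1: Posted price r = 29/10, value support [0,3]
Step 2: P(v >= r) = (3 - 29/10)/3 = 1/30
Step 3: Expected revenue = r * P(v >= r) = 29/10 * 1/30
Step 4: Revenue = 29/300

29/300


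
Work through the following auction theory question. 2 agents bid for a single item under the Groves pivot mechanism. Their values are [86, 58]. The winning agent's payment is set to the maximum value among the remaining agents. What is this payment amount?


Step 1: The efficient winner is agent 0 with value 86
Step 2: Other agents' values: [58]
Step 3: Pivot payment = max(others) = 58
Step 4: The winner pays 58

58
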